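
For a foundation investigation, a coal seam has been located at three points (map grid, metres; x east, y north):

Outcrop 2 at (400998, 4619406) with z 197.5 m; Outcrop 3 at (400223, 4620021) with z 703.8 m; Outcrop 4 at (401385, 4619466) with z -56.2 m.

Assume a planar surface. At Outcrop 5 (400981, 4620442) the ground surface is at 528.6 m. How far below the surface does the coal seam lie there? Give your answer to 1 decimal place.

322.4 m

Let the plane be z = a·x + b·y + c.
Outcrop 3−Outcrop 2: −775a + 615b = 506.3;  Outcrop 4−Outcrop 2: 387a + 60b = −253.7.
Solving gives a = −0.655185322, b = −0.002388007.
Then c = 197.5 − a·400998 − b·4619406 = 273956.68.
At (400981, 4620442): z_contact = −262716.87 − 11033.65 + 273956.68 = 206.16 m.
Depth below ground = 528.6 − 206.16 = 322.4 m.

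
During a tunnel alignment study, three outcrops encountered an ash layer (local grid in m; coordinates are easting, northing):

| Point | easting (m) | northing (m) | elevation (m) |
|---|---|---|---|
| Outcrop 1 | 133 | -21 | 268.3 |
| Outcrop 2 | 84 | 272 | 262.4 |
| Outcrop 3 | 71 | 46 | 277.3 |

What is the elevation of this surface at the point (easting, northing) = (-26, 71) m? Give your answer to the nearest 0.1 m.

Two edge vectors: Outcrop 1→Outcrop 2 = (-49, 293, -5.9), Outcrop 1→Outcrop 3 = (-62, 67, 9).
Normal n = (Outcrop 1→Outcrop 2) × (Outcrop 1→Outcrop 3) = (3032.3, 806.8, 14883).
So ∂z/∂easting = −n_x/n_z = −0.20374 and ∂z/∂northing = −n_y/n_z = −0.05421.
Intercept c from Outcrop 1: 268.3 + 27.10 − 1.14 = 294.26.
At (-26, 71): z = 5.3 − 3.8 + 294.26 = 295.7 m.

295.7 m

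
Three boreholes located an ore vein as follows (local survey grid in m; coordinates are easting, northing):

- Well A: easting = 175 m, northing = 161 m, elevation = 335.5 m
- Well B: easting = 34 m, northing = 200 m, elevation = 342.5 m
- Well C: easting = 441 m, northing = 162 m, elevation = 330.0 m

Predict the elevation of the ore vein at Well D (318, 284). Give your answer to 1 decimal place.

Let the plane be z = a·easting + b·northing + c.
Well B−Well A: −141a + 39b = 7;  Well C−Well A: 266a + 1b = −5.5.
Solving gives a = −0.02107, b = 0.10333.
Then c = 335.5 − a·175 − b·161 = 322.55.
At (318, 284): z = −6.7 + 29.3 + 322.55 = 345.2 m.

345.2 m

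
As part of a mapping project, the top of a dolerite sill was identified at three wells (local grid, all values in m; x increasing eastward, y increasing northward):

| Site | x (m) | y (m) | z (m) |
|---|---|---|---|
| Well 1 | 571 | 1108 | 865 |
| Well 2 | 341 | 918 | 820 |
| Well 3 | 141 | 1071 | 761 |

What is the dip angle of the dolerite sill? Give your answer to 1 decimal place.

Two edge vectors: Well 1→Well 2 = (-230, -190, -45), Well 1→Well 3 = (-430, -37, -104).
Normal n = (Well 1→Well 2) × (Well 1→Well 3) = (18095, -4570, -73190).
So ∂z/∂x = −n_x/n_z = 0.24723 and ∂z/∂y = −n_y/n_z = −0.06244.
Gradient magnitude |∇z| = √(a² + b²) = √(0.06112 + 0.00390) = 0.25500.
True dip = arctan(0.25500) = 14.3°, dipping toward WNW (azimuth ≈ 284°).

14.3°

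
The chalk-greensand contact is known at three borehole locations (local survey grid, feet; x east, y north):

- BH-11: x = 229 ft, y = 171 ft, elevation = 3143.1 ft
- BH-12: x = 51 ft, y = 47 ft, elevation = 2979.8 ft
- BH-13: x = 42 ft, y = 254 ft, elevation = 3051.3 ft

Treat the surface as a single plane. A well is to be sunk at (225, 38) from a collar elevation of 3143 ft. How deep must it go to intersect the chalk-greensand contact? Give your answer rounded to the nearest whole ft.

52 ft

Two edge vectors: BH-11→BH-12 = (-178, -124, -163.3), BH-11→BH-13 = (-187, 83, -91.8).
Normal n = (BH-11→BH-12) × (BH-11→BH-13) = (24937.1, 14196.7, -37962).
So ∂z/∂x = −n_x/n_z = 0.65690 and ∂z/∂y = −n_y/n_z = 0.37397.
Intercept c from BH-11: 3143.1 − 150.43 − 63.95 = 2928.72.
At (225, 38): z_contact = 147.8 + 14.2 + 2928.72 = 3090.7 ft.
Depth below ground = 3143 − 3090.7 = 52 ft.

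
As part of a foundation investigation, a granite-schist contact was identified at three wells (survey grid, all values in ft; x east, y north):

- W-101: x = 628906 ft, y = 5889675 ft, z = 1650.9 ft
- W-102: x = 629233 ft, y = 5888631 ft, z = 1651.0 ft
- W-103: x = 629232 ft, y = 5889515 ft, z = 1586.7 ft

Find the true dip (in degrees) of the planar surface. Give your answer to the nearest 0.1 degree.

13.7°

Let the plane be z = a·x + b·y + c.
W-102−W-101: 327a − 1044b = 0.1;  W-103−W-101: 326a − 160b = −64.2.
Solving gives a = −0.23276, b = −0.07300.
Gradient magnitude |∇z| = √(a² + b²) = √(0.05418 + 0.00533) = 0.24394.
True dip = arctan(0.24394) = 13.7°, dipping toward ENE (azimuth ≈ 073°).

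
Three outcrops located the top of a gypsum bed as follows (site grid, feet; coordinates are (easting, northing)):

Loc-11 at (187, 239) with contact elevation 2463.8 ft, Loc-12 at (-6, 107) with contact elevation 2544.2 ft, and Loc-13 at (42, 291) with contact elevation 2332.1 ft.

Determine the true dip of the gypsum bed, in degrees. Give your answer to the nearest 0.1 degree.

53.4°

Two edge vectors: Loc-11→Loc-12 = (-193, -132, 80.4), Loc-11→Loc-13 = (-145, 52, -131.7).
Normal n = (Loc-11→Loc-12) × (Loc-11→Loc-13) = (13203.6, -37076.1, -29176).
So ∂z/∂E = −n_x/n_z = 0.45255 and ∂z/∂N = −n_y/n_z = −1.27077.
Gradient magnitude |∇z| = √(a² + b²) = √(0.20480 + 1.61487) = 1.34895.
True dip = arctan(1.34895) = 53.4°, dipping toward NNW (azimuth ≈ 340°).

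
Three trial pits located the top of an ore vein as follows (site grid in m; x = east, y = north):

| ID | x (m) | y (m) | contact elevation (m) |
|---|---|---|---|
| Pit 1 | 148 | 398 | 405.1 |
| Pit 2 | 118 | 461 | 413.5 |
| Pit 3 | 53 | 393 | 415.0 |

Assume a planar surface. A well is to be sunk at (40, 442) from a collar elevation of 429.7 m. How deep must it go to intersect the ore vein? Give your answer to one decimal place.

Let the plane be z = a·x + b·y + c.
Pit 2−Pit 1: −30a + 63b = 8.4;  Pit 3−Pit 1: −95a − 5b = 9.9.
Solving gives a = −0.10851, b = 0.08166.
Then c = 405.1 − a·148 − b·398 = 388.66.
At (40, 442): z_contact = −4.34 + 36.09 + 388.66 = 420.41 m.
Depth below ground = 429.7 − 420.41 = 9.3 m.

9.3 m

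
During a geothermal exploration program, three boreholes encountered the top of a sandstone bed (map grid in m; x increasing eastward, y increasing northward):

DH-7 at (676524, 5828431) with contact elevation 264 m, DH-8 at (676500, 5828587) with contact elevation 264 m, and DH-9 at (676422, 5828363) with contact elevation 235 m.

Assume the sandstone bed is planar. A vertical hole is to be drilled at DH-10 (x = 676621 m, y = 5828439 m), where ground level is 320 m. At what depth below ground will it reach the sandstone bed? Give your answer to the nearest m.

Two edge vectors: DH-7→DH-8 = (-24, 156, 0), DH-7→DH-9 = (-102, -68, -29).
Normal n = (DH-7→DH-8) × (DH-7→DH-9) = (-4524, -696, 17544).
So ∂z/∂x = −n_x/n_z = 0.25786594 and ∂z/∂y = −n_y/n_z = 0.03967168.
Intercept c from DH-7: 264 − 174452.50 − 231223.66 = −405412.16.
At (676621, 5828439): z_contact = 174477.5 + 231224.0 − 405412.16 = 289.3 m.
Depth below ground = 320 − 289.3 = 31 m.

31 m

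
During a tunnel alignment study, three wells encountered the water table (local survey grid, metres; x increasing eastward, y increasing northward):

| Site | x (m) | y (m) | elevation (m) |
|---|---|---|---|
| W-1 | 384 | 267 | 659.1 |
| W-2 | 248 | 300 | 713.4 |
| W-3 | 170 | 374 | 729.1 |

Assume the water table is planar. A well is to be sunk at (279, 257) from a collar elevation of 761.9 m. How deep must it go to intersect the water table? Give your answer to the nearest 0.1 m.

Let the plane be z = a·x + b·y + c.
W-2−W-1: −136a + 33b = 54.3;  W-3−W-1: −214a + 107b = 70.
Solving gives a = −0.46730, b = −0.28040.
Then c = 659.1 − a·384 − b·267 = 913.41.
At (279, 257): z_contact = −130.38 − 72.06 + 913.41 = 710.97 m.
Depth below ground = 761.9 − 710.97 = 50.9 m.

50.9 m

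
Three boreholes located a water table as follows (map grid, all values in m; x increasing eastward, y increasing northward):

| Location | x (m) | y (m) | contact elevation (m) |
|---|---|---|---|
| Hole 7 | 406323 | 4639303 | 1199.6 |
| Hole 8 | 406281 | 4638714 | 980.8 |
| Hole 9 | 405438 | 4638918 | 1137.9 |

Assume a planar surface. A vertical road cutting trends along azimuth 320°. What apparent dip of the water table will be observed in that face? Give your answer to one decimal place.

Two edge vectors: Hole 7→Hole 8 = (-42, -589, -218.8), Hole 7→Hole 9 = (-885, -385, -61.7).
Normal n = (Hole 7→Hole 8) × (Hole 7→Hole 9) = (-47896.7, 191046.6, -505095).
So ∂z/∂x = −n_x/n_z = −0.09483 and ∂z/∂y = −n_y/n_z = 0.37824.
Unit vector along 320° is (sin 320°, cos 320°) = (-0.6428, 0.7660).
Slope in that direction = a·(-0.6428) + b·(0.7660) = 0.35070.
Apparent dip = arctan|0.35070| = 19.3° (true dip is 21.3°, so apparent ≤ true as expected).

19.3°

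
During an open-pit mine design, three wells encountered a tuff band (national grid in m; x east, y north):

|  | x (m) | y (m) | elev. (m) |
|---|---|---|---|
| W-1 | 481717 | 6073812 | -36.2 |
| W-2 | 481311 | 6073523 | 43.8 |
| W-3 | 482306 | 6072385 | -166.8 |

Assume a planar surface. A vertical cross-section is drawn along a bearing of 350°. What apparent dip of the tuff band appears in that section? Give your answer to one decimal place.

Let the plane be z = a·x + b·y + c.
W-2−W-1: −406a − 289b = 80;  W-3−W-1: 589a − 1427b = −130.6.
Solving gives a = −0.20265, b = 0.00788.
Unit vector along 350° is (sin 350°, cos 350°) = (-0.1736, 0.9848).
Slope in that direction = a·(-0.1736) + b·(0.9848) = 0.04295.
Apparent dip = arctan|0.04295| = 2.5° (true dip is 11.5°, so apparent ≤ true as expected).

2.5°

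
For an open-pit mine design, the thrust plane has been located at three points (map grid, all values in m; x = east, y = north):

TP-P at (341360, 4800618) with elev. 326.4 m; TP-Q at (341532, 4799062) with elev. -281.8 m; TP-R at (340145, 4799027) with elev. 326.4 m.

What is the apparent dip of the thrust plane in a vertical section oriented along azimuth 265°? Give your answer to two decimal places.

22.57°

Two edge vectors: TP-P→TP-Q = (172, -1556, -608.2), TP-P→TP-R = (-1215, -1591, 0).
Normal n = (TP-P→TP-Q) × (TP-P→TP-R) = (-967646.2, 738963, -2164192).
So ∂z/∂x = −n_x/n_z = −0.44712 and ∂z/∂y = −n_y/n_z = 0.34145.
Unit vector along 265° is (sin 265°, cos 265°) = (-0.9962, -0.0872).
Slope in that direction = a·(-0.9962) + b·(-0.0872) = 0.41566.
Apparent dip = arctan|0.41566| = 22.57° (true dip is 29.4°, so apparent ≤ true as expected).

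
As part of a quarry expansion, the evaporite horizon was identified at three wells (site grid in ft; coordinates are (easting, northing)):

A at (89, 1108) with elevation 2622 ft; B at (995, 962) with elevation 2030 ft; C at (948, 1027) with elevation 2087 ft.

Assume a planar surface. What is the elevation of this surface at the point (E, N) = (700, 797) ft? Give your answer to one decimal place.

Two edge vectors: A→B = (906, -146, -592), A→C = (859, -81, -535).
Normal n = (A→B) × (A→C) = (30158, -23818, 52028).
So ∂z/∂E = −n_x/n_z = −0.579649 and ∂z/∂N = −n_y/n_z = 0.457792.
Intercept c from A: 2622 + 51.59 − 507.23 = 2166.36.
At (700, 797): z = −405.8 + 364.9 + 2166.36 = 2125.5 ft.

2125.5 ft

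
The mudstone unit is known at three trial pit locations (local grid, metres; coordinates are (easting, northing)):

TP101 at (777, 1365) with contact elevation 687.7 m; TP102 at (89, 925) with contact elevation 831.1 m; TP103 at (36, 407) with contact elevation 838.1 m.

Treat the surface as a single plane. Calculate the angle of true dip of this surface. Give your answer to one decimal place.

12.1°

Two edge vectors: TP101→TP102 = (-688, -440, 143.4), TP101→TP103 = (-741, -958, 150.4).
Normal n = (TP101→TP102) × (TP101→TP103) = (71201.2, -2784.2, 333064).
So ∂z/∂E = −n_x/n_z = −0.21378 and ∂z/∂N = −n_y/n_z = 0.00836.
Gradient magnitude |∇z| = √(a² + b²) = √(0.04570 + 0.00007) = 0.21394.
True dip = arctan(0.21394) = 12.1°, dipping toward E (azimuth ≈ 092°).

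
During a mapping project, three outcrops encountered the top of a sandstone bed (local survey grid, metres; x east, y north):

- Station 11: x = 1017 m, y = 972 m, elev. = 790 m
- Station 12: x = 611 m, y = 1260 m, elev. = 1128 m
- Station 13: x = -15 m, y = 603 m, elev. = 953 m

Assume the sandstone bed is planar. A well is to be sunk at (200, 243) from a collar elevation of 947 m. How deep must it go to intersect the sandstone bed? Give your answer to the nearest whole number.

Two edge vectors: Station 11→Station 12 = (-406, 288, 338), Station 11→Station 13 = (-1032, -369, 163).
Normal n = (Station 11→Station 12) × (Station 11→Station 13) = (171666, -282638, 447030).
So ∂z/∂x = −n_x/n_z = −0.38401 and ∂z/∂y = −n_y/n_z = 0.63226.
Intercept c from Station 11: 790 + 390.54 − 614.55 = 565.99.
At (200, 243): z_contact = −76.8 + 153.6 + 565.99 = 642.8 m.
Depth below ground = 947 − 642.8 = 304 m.

304 m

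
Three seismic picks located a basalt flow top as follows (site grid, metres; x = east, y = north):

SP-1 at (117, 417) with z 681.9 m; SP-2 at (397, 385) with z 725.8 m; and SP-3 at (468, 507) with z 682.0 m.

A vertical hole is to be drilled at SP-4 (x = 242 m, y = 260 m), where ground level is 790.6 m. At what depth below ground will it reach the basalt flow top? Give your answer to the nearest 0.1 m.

28.9 m

Two edge vectors: SP-1→SP-2 = (280, -32, 43.9), SP-1→SP-3 = (351, 90, 0.1).
Normal n = (SP-1→SP-2) × (SP-1→SP-3) = (-3954.2, 15380.9, 36432).
So ∂z/∂x = −n_x/n_z = 0.10854 and ∂z/∂y = −n_y/n_z = −0.42218.
Intercept c from SP-1: 681.9 − 12.70 + 176.05 = 845.25.
At (242, 260): z_contact = 26.27 − 109.77 + 845.25 = 761.75 m.
Depth below ground = 790.6 − 761.75 = 28.9 m.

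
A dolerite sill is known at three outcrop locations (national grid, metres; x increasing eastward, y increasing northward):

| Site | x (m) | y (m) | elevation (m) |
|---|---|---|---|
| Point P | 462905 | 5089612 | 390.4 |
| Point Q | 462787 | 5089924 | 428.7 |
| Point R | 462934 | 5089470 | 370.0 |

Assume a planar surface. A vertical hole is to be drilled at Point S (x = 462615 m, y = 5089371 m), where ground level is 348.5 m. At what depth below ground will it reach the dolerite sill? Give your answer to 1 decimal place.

33.5 m

Two edge vectors: Point P→Point Q = (-118, 312, 38.3), Point P→Point R = (29, -142, -20.4).
Normal n = (Point P→Point Q) × (Point P→Point R) = (-926.2, -1296.5, 7708).
So ∂z/∂x = −n_x/n_z = 0.120160872 and ∂z/∂y = −n_y/n_z = 0.168201868.
Intercept c from Point P: 390.4 − 55623.07 − 856082.25 = −911314.92.
At (462615, 5089371): z_contact = 55588.22 + 856041.71 − 911314.92 = 315.02 m.
Depth below ground = 348.5 − 315.02 = 33.5 m.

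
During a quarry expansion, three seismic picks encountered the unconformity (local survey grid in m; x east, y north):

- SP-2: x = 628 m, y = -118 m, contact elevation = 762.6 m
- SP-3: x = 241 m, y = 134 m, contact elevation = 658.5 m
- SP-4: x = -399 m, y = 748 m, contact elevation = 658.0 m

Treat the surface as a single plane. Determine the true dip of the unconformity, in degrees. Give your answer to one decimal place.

50.3°

Two edge vectors: SP-2→SP-3 = (-387, 252, -104.1), SP-2→SP-4 = (-1027, 866, -104.6).
Normal n = (SP-2→SP-3) × (SP-2→SP-4) = (63791.4, 66430.5, -76338).
So ∂z/∂x = −n_x/n_z = 0.83564 and ∂z/∂y = −n_y/n_z = 0.87022.
Gradient magnitude |∇z| = √(a² + b²) = √(0.69830 + 0.75727) = 1.20647.
True dip = arctan(1.20647) = 50.3°, dipping toward SW (azimuth ≈ 224°).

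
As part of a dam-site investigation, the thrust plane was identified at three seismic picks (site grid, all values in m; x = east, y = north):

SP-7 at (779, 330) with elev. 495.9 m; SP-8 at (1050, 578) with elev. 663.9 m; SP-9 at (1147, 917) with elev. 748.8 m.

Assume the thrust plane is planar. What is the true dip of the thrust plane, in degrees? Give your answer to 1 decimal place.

28.3°

Let the plane be z = a·x + b·y + c.
SP-8−SP-7: 271a + 248b = 168;  SP-9−SP-7: 368a + 587b = 252.9.
Solving gives a = 0.52935, b = 0.09898.
Gradient magnitude |∇z| = √(a² + b²) = √(0.28021 + 0.00980) = 0.53852.
True dip = arctan(0.53852) = 28.3°, dipping toward W (azimuth ≈ 259°).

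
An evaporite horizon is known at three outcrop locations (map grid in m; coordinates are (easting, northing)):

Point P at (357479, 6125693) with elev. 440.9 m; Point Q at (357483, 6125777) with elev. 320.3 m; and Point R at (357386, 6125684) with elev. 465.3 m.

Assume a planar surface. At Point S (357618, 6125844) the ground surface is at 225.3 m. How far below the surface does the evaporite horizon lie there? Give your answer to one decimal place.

17.5 m

Two edge vectors: Point P→Point Q = (4, 84, -120.6), Point P→Point R = (-93, -9, 24.4).
Normal n = (Point P→Point Q) × (Point P→Point R) = (964.2, 11118.2, 7776).
So ∂z/∂E = −n_x/n_z = −0.123996914 and ∂z/∂N = −n_y/n_z = −1.429809671.
Intercept c from Point P: 440.9 + 44326.29 + 8758575.09 = 8803342.28.
At (357618, 6125844): z_contact = −44343.53 − 8758790.99 + 8803342.28 = 207.76 m.
Depth below ground = 225.3 − 207.76 = 17.5 m.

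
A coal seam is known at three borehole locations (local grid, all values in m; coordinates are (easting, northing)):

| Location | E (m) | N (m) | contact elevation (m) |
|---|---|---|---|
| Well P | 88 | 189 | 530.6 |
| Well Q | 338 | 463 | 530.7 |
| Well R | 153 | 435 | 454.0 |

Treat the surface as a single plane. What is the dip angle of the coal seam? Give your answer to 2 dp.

33.06°

Let the plane be z = a·E + b·N + c.
Well Q−Well P: 250a + 274b = 0.1;  Well R−Well P: 65a + 246b = −76.6.
Solving gives a = 0.48096, b = −0.43846.
Gradient magnitude |∇z| = √(a² + b²) = √(0.23132 + 0.19225) = 0.65082.
True dip = arctan(0.65082) = 33.06°, dipping toward NW (azimuth ≈ 312°).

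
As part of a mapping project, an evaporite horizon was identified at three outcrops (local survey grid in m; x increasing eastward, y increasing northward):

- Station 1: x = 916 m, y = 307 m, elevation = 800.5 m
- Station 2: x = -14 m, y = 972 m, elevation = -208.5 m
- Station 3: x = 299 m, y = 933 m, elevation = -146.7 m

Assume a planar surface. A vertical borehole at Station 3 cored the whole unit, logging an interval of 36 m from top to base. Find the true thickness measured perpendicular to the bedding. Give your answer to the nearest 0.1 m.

19.9 m

Let the plane be z = a·x + b·y + c.
Station 2−Station 1: −930a + 665b = −1009;  Station 3−Station 1: −617a + 626b = −947.2.
Solving gives a = 0.01016, b = −1.50309.
|∇z| = √(a²+b²) = 1.50312, so dip δ = arctan(1.50312) = 56.36°.
True thickness = vertical thickness × cos δ = 36 × cos 56.36° = 19.9 m.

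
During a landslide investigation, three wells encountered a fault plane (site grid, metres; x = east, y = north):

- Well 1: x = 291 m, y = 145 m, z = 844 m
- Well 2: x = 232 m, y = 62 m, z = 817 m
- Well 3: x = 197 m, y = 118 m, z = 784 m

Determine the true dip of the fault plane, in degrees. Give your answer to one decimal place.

Two edge vectors: Well 1→Well 2 = (-59, -83, -27), Well 1→Well 3 = (-94, -27, -60).
Normal n = (Well 1→Well 2) × (Well 1→Well 3) = (4251, -1002, -6209).
So ∂z/∂x = −n_x/n_z = 0.68465 and ∂z/∂y = −n_y/n_z = −0.16138.
Gradient magnitude |∇z| = √(a² + b²) = √(0.46875 + 0.02604) = 0.70341.
True dip = arctan(0.70341) = 35.1°, dipping toward WNW (azimuth ≈ 283°).

35.1°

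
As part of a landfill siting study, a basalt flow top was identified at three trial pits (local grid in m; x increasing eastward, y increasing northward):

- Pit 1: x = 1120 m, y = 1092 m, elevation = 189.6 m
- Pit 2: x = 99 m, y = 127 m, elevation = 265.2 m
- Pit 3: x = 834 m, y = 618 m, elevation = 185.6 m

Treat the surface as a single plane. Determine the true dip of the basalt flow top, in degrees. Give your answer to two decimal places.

Two edge vectors: Pit 1→Pit 2 = (-1021, -965, 75.6), Pit 1→Pit 3 = (-286, -474, -4).
Normal n = (Pit 1→Pit 2) × (Pit 1→Pit 3) = (39694.4, -25705.6, 207964).
So ∂z/∂x = −n_x/n_z = −0.19087 and ∂z/∂y = −n_y/n_z = 0.12361.
Gradient magnitude |∇z| = √(a² + b²) = √(0.03643 + 0.01528) = 0.22740.
True dip = arctan(0.22740) = 12.81°, dipping toward ESE (azimuth ≈ 123°).

12.81°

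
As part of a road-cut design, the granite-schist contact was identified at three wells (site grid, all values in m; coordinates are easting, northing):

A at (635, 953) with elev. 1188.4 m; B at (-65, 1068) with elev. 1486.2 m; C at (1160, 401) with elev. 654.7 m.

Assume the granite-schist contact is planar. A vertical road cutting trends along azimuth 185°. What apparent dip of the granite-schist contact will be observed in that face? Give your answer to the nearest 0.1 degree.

32.5°

Let the plane be z = a·easting + b·northing + c.
B−A: −700a + 115b = 297.8;  C−A: 525a − 552b = −533.7.
Solving gives a = −0.31596, b = 0.66634.
Unit vector along 185° is (sin 185°, cos 185°) = (-0.0872, -0.9962).
Slope in that direction = a·(-0.0872) + b·(-0.9962) = −0.63627.
Apparent dip = arctan|0.63627| = 32.5° (true dip is 36.4°, so apparent ≤ true as expected).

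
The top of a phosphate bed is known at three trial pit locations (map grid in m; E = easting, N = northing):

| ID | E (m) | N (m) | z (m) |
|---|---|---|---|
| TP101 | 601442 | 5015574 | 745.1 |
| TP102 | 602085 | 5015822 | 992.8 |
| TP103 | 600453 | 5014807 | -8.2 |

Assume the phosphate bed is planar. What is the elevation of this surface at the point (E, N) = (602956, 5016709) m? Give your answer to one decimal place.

1860.5 m

Two edge vectors: TP101→TP102 = (643, 248, 247.7), TP101→TP103 = (-989, -767, -753.3).
Normal n = (TP101→TP102) × (TP101→TP103) = (3167.5, 239396.6, -247909).
So ∂z/∂E = −n_x/n_z = 0.012776866 and ∂z/∂N = −n_y/n_z = 0.965663207.
Intercept c from TP101: 745.1 − 7684.54 − 4843355.27 = −4850294.72.
At (602956, 5016709): z = 7703.9 + 4844451.3 − 4850294.72 = 1860.5 m.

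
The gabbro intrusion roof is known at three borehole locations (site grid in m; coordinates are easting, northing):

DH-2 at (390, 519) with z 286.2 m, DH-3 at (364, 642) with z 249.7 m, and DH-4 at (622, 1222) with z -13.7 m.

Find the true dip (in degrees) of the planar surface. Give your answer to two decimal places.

Two edge vectors: DH-2→DH-3 = (-26, 123, -36.5), DH-2→DH-4 = (232, 703, -299.9).
Normal n = (DH-2→DH-3) × (DH-2→DH-4) = (-11228.2, -16265.4, -46814).
So ∂z/∂easting = −n_x/n_z = −0.23985 and ∂z/∂northing = −n_y/n_z = −0.34745.
Gradient magnitude |∇z| = √(a² + b²) = √(0.05753 + 0.12072) = 0.42219.
True dip = arctan(0.42219) = 22.89°, dipping toward NE (azimuth ≈ 035°).

22.89°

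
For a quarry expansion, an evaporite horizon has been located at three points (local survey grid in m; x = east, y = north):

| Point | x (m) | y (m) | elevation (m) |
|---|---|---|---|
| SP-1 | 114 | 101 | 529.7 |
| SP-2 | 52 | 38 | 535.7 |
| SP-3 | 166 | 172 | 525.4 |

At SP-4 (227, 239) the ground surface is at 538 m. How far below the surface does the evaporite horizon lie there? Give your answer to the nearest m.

18 m

Let the plane be z = a·x + b·y + c.
SP-2−SP-1: −62a − 63b = 6;  SP-3−SP-1: 52a + 71b = −4.3.
Solving gives a = −0.13774, b = 0.04032.
Then c = 529.7 − a·114 − b·101 = 541.33.
At (227, 239): z_contact = −31.3 + 9.6 + 541.33 = 519.7 m.
Depth below ground = 538 − 519.7 = 18 m.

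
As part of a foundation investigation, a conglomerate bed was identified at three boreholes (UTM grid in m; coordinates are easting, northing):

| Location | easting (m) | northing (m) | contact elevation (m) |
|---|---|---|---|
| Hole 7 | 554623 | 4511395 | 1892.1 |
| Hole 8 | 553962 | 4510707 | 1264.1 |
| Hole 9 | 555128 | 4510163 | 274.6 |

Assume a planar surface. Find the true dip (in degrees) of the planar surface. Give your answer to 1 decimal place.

Two edge vectors: Hole 7→Hole 8 = (-661, -688, -628), Hole 7→Hole 9 = (505, -1232, -1617.5).
Normal n = (Hole 7→Hole 8) × (Hole 7→Hole 9) = (339144, -1386307.5, 1161792).
So ∂z/∂easting = −n_x/n_z = −0.29191 and ∂z/∂northing = −n_y/n_z = 1.19325.
Gradient magnitude |∇z| = √(a² + b²) = √(0.08521 + 1.42384) = 1.22844.
True dip = arctan(1.22844) = 50.9°, dipping toward SSE (azimuth ≈ 166°).

50.9°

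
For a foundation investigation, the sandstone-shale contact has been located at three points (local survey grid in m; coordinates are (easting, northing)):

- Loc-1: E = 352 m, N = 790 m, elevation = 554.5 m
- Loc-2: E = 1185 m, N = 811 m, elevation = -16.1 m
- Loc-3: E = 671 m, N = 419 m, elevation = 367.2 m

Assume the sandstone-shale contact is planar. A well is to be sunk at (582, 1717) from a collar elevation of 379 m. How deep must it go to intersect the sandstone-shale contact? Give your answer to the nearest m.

58 m

Let the plane be z = a·E + b·N + c.
Loc-2−Loc-1: 833a + 21b = −570.6;  Loc-3−Loc-1: 319a − 371b = −187.3.
Solving gives a = −0.68292, b = −0.08235.
Then c = 554.5 − a·352 − b·790 = 859.94.
At (582, 1717): z_contact = −397.5 − 141.4 + 859.94 = 321.1 m.
Depth below ground = 379 − 321.1 = 58 m.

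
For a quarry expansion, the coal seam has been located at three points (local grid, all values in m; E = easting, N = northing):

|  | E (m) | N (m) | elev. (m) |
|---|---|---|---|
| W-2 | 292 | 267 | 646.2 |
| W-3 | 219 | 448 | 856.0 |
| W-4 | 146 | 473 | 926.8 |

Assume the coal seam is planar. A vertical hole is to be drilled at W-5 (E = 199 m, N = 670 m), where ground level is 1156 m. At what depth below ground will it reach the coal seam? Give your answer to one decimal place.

Two edge vectors: W-2→W-3 = (-73, 181, 209.8), W-2→W-4 = (-146, 206, 280.6).
Normal n = (W-2→W-3) × (W-2→W-4) = (7569.8, -10147, 11388).
So ∂z/∂E = −n_x/n_z = −0.66472 and ∂z/∂N = −n_y/n_z = 0.89103.
Intercept c from W-2: 646.2 + 194.10 − 237.90 = 602.39.
At (199, 670): z_contact = −132.28 + 596.99 + 602.39 = 1067.10 m.
Depth below ground = 1156 − 1067.10 = 88.9 m.

88.9 m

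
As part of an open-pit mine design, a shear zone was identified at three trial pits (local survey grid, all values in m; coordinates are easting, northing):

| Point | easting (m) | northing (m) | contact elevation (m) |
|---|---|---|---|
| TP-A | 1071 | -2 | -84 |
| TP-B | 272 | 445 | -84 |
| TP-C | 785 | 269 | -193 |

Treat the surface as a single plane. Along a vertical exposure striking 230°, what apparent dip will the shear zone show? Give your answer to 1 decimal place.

Two edge vectors: TP-A→TP-B = (-799, 447, 0), TP-A→TP-C = (-286, 271, -109).
Normal n = (TP-A→TP-B) × (TP-A→TP-C) = (-48723, -87091, -88687).
So ∂z/∂easting = −n_x/n_z = −0.54938 and ∂z/∂northing = −n_y/n_z = −0.98200.
Unit vector along 230° is (sin 230°, cos 230°) = (-0.7660, -0.6428).
Slope in that direction = a·(-0.7660) + b·(-0.6428) = 1.05207.
Apparent dip = arctan|1.05207| = 46.5° (true dip is 48.4°, so apparent ≤ true as expected).

46.5°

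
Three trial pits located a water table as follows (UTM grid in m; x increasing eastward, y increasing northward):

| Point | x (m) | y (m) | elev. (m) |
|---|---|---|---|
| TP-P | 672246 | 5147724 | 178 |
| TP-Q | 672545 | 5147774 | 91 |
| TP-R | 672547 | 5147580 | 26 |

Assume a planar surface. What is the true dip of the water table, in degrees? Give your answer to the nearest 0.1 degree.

25.6°

Let the plane be z = a·x + b·y + c.
TP-Q−TP-P: 299a + 50b = −87;  TP-R−TP-P: 301a − 144b = −152.
Solving gives a = −0.34640, b = 0.33148.
Gradient magnitude |∇z| = √(a² + b²) = √(0.11999 + 0.10988) = 0.47945.
True dip = arctan(0.47945) = 25.6°, dipping toward SE (azimuth ≈ 134°).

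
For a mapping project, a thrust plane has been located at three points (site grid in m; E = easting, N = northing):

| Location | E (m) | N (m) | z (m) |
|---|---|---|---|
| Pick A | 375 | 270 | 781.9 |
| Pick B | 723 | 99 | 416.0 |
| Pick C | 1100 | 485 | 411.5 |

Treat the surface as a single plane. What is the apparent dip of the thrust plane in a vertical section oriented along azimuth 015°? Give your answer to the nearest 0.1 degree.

25.5°

Let the plane be z = a·E + b·N + c.
Pick B−Pick A: 348a − 171b = −365.9;  Pick C−Pick A: 725a + 215b = −370.4.
Solving gives a = −0.71434, b = 0.68602.
Unit vector along 015° is (sin 15°, cos 15°) = (0.2588, 0.9659).
Slope in that direction = a·(0.2588) + b·(0.9659) = 0.47776.
Apparent dip = arctan|0.47776| = 25.5° (true dip is 44.7°, so apparent ≤ true as expected).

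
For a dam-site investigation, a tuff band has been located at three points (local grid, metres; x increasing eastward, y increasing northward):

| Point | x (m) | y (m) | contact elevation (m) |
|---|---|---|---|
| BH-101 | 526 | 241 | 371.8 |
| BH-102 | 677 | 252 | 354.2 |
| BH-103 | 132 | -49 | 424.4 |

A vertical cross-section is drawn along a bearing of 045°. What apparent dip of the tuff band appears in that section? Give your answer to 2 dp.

5.66°

Two edge vectors: BH-101→BH-102 = (151, 11, -17.6), BH-101→BH-103 = (-394, -290, 52.6).
Normal n = (BH-101→BH-102) × (BH-101→BH-103) = (-4525.4, -1008.2, -39456).
So ∂z/∂x = −n_x/n_z = −0.11469 and ∂z/∂y = −n_y/n_z = −0.02555.
Unit vector along 045° is (sin 45°, cos 45°) = (0.7071, 0.7071).
Slope in that direction = a·(0.7071) + b·(0.7071) = −0.09917.
Apparent dip = arctan|0.09917| = 5.66° (true dip is 6.7°, so apparent ≤ true as expected).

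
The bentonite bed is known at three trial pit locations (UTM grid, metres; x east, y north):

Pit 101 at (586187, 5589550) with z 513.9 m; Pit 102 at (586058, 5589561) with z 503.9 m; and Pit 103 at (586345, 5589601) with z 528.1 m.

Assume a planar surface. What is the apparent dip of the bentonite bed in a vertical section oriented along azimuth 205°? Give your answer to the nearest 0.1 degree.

3.5°

Two edge vectors: Pit 101→Pit 102 = (-129, 11, -10), Pit 101→Pit 103 = (158, 51, 14.2).
Normal n = (Pit 101→Pit 102) × (Pit 101→Pit 103) = (666.2, 251.8, -8317).
So ∂z/∂x = −n_x/n_z = 0.08010 and ∂z/∂y = −n_y/n_z = 0.03028.
Unit vector along 205° is (sin 205°, cos 205°) = (-0.4226, -0.9063).
Slope in that direction = a·(-0.4226) + b·(-0.9063) = −0.06129.
Apparent dip = arctan|0.06129| = 3.5° (true dip is 4.9°, so apparent ≤ true as expected).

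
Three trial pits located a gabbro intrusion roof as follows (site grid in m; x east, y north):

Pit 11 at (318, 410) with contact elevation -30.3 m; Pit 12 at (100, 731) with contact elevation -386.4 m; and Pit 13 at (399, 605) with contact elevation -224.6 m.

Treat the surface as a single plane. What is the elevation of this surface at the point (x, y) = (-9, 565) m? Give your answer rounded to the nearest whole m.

Let the plane be z = a·x + b·y + c.
Pit 12−Pit 11: −218a + 321b = −356.1;  Pit 13−Pit 11: 81a + 195b = −194.3.
Solving gives a = 0.10318, b = −1.03927.
Then c = -30.3 − a·318 − b·410 = 362.99.
At (-9, 565): z = −0.9 − 587.2 + 362.99 = -225.1 m.

-225 m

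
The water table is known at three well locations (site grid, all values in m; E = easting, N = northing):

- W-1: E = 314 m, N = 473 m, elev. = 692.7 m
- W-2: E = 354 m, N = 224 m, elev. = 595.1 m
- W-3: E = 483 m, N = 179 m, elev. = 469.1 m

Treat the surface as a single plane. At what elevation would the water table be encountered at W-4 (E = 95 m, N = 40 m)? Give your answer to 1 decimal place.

779.8 m

Two edge vectors: W-1→W-2 = (40, -249, -97.6), W-1→W-3 = (169, -294, -223.6).
Normal n = (W-1→W-2) × (W-1→W-3) = (26982, -7550.4, 30321).
So ∂z/∂E = −n_x/n_z = −0.88988 and ∂z/∂N = −n_y/n_z = 0.24902.
Intercept c from W-1: 692.7 + 279.42 − 117.78 = 854.34.
At (95, 40): z = −84.5 + 10.0 + 854.34 = 779.8 m.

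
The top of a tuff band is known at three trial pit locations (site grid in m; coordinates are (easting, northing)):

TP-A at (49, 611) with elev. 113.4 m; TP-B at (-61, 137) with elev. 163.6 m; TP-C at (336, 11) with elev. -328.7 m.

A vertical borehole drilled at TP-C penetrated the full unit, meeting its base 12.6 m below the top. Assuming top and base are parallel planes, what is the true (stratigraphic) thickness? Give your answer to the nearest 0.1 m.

8.1 m

Two edge vectors: TP-A→TP-B = (-110, -474, 50.2), TP-A→TP-C = (287, -600, -442.1).
Normal n = (TP-A→TP-B) × (TP-A→TP-C) = (239675.4, -34223.6, 202038).
So ∂z/∂E = −n_x/n_z = −1.18629 and ∂z/∂N = −n_y/n_z = 0.16939.
|∇z| = √(a²+b²) = 1.19832, so dip δ = arctan(1.19832) = 50.15°.
True thickness = vertical thickness × cos δ = 12.6 × cos 50.15° = 8.1 m.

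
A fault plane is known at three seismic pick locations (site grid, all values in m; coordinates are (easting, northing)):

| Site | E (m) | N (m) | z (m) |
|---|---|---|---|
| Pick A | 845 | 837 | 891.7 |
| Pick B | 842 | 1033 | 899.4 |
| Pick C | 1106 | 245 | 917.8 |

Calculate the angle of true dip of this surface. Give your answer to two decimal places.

11.33°

Two edge vectors: Pick A→Pick B = (-3, 196, 7.7), Pick A→Pick C = (261, -592, 26.1).
Normal n = (Pick A→Pick B) × (Pick A→Pick C) = (9674, 2088, -49380).
So ∂z/∂E = −n_x/n_z = 0.19591 and ∂z/∂N = −n_y/n_z = 0.04228.
Gradient magnitude |∇z| = √(a² + b²) = √(0.03838 + 0.00179) = 0.20042.
True dip = arctan(0.20042) = 11.33°, dipping toward WSW (azimuth ≈ 258°).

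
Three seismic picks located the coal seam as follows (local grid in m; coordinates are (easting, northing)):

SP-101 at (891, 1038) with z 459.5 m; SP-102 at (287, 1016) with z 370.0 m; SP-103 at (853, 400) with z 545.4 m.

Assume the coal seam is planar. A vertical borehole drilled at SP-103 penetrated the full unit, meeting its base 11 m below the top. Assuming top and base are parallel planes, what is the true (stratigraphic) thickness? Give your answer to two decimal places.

10.76 m

Two edge vectors: SP-101→SP-102 = (-604, -22, -89.5), SP-101→SP-103 = (-38, -638, 85.9).
Normal n = (SP-101→SP-102) × (SP-101→SP-103) = (-58990.8, 55284.6, 384516).
So ∂z/∂E = −n_x/n_z = 0.15342 and ∂z/∂N = −n_y/n_z = −0.14378.
|∇z| = √(a²+b²) = 0.21026, so dip δ = arctan(0.21026) = 11.87°.
True thickness = vertical thickness × cos δ = 11 × cos 11.87° = 10.76 m.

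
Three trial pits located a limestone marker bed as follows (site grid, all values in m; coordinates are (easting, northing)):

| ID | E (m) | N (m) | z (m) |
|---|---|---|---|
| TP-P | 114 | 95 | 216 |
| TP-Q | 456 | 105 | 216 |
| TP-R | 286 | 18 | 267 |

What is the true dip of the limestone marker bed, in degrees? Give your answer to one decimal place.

Let the plane be z = a·E + b·N + c.
TP-Q−TP-P: 342a + 10b = 0;  TP-R−TP-P: 172a − 77b = 51.
Solving gives a = 0.01818, b = −0.62173.
Gradient magnitude |∇z| = √(a² + b²) = √(0.00033 + 0.38655) = 0.62200.
True dip = arctan(0.62200) = 31.9°, dipping toward N (azimuth ≈ 358°).

31.9°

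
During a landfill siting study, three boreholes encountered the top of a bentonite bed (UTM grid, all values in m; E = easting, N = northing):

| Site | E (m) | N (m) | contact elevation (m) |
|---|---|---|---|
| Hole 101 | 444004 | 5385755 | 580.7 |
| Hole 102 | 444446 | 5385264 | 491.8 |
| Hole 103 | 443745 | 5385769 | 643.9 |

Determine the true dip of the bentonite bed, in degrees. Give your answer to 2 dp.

Let the plane be z = a·E + b·N + c.
Hole 102−Hole 101: 442a − 491b = −88.9;  Hole 103−Hole 101: −259a + 14b = 63.2.
Solving gives a = −0.24621, b = −0.04058.
Gradient magnitude |∇z| = √(a² + b²) = √(0.06062 + 0.00165) = 0.24953.
True dip = arctan(0.24953) = 14.01°, dipping toward E (azimuth ≈ 081°).

14.01°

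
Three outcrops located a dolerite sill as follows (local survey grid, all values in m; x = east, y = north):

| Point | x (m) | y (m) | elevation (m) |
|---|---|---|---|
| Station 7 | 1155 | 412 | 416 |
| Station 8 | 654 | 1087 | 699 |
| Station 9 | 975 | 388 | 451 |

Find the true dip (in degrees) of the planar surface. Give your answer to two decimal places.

Let the plane be z = a·x + b·y + c.
Station 8−Station 7: −501a + 675b = 283;  Station 9−Station 7: −180a − 24b = 35.
Solving gives a = −0.22780, b = 0.25018.
Gradient magnitude |∇z| = √(a² + b²) = √(0.05189 + 0.06259) = 0.33835.
True dip = arctan(0.33835) = 18.69°, dipping toward SE (azimuth ≈ 138°).

18.69°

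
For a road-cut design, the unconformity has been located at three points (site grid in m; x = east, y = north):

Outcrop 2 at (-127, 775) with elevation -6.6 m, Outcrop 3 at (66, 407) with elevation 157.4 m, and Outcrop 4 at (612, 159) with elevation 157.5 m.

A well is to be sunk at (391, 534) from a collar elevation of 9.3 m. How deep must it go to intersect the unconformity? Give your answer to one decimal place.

Let the plane be z = a·x + b·y + c.
Outcrop 3−Outcrop 2: 193a − 368b = 164;  Outcrop 4−Outcrop 2: 739a − 616b = 164.1.
Solving gives a = −0.26548, b = −0.58488.
Then c = -6.6 − a·-127 − b·775 = 412.97.
At (391, 534): z_contact = −103.80 − 312.33 + 412.97 = -3.16 m.
Depth below ground = 9.3 − (-3.16) = 12.5 m.

12.5 m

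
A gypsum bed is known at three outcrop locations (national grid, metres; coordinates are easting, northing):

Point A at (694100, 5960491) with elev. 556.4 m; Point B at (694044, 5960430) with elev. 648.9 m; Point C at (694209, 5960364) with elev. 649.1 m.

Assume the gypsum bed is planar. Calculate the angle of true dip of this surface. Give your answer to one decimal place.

Two edge vectors: Point A→Point B = (-56, -61, 92.5), Point A→Point C = (109, -127, 92.7).
Normal n = (Point A→Point B) × (Point A→Point C) = (6092.8, 15273.7, 13761).
So ∂z/∂easting = −n_x/n_z = −0.44276 and ∂z/∂northing = −n_y/n_z = −1.10993.
Gradient magnitude |∇z| = √(a² + b²) = √(0.19604 + 1.23194) = 1.19498.
True dip = arctan(1.19498) = 50.1°, dipping toward NNE (azimuth ≈ 022°).

50.1°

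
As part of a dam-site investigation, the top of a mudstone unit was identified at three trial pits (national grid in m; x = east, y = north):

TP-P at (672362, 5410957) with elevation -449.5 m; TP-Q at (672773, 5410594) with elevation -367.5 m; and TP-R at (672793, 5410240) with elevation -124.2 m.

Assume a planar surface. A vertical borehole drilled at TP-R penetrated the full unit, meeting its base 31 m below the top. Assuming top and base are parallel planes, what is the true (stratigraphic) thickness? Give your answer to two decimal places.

23.84 m

Two edge vectors: TP-P→TP-Q = (411, -363, 82), TP-P→TP-R = (431, -717, 325.3).
Normal n = (TP-P→TP-Q) × (TP-P→TP-R) = (-59289.9, -98356.3, -138234).
So ∂z/∂x = −n_x/n_z = −0.42891 and ∂z/∂y = −n_y/n_z = −0.71152.
|∇z| = √(a²+b²) = 0.83080, so dip δ = arctan(0.83080) = 39.72°.
True thickness = vertical thickness × cos δ = 31 × cos 39.72° = 23.84 m.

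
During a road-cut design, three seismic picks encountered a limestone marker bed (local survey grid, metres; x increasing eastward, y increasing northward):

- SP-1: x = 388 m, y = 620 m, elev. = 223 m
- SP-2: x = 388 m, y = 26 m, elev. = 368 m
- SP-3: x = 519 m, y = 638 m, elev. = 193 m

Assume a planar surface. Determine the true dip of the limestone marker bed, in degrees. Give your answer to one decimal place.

17.4°

Let the plane be z = a·x + b·y + c.
SP-2−SP-1: 0a − 594b = 145;  SP-3−SP-1: 131a + 18b = −30.
Solving gives a = −0.19547, b = −0.24411.
Gradient magnitude |∇z| = √(a² + b²) = √(0.03821 + 0.05959) = 0.31272.
True dip = arctan(0.31272) = 17.4°, dipping toward NE (azimuth ≈ 039°).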